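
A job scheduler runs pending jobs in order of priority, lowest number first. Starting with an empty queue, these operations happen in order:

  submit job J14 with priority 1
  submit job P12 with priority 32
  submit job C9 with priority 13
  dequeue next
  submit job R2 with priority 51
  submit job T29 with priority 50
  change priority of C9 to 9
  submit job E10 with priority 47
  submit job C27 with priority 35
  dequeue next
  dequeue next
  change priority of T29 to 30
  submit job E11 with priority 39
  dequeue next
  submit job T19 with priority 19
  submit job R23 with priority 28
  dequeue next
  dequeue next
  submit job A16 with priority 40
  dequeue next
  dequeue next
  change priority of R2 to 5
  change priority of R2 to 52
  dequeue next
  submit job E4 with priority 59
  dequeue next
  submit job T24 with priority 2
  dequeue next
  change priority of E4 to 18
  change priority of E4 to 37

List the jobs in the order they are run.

add J14 (priority 1) → {J14:1}
add P12 (priority 32) → {J14:1, P12:32}
add C9 (priority 13) → {J14:1, C9:13, P12:32}
dequeue next → J14; now {C9:13, P12:32}
add R2 (priority 51) → {C9:13, P12:32, R2:51}
add T29 (priority 50) → {C9:13, P12:32, T29:50, R2:51}
update C9 to priority 9 → {C9:9, P12:32, T29:50, R2:51}
add E10 (priority 47) → {C9:9, P12:32, E10:47, T29:50, R2:51}
add C27 (priority 35) → {C9:9, P12:32, C27:35, E10:47, T29:50, R2:51}
dequeue next → C9; now {P12:32, C27:35, E10:47, T29:50, R2:51}
dequeue next → P12; now {C27:35, E10:47, T29:50, R2:51}
update T29 to priority 30 → {T29:30, C27:35, E10:47, R2:51}
add E11 (priority 39) → {T29:30, C27:35, E11:39, E10:47, R2:51}
dequeue next → T29; now {C27:35, E11:39, E10:47, R2:51}
add T19 (priority 19) → {T19:19, C27:35, E11:39, E10:47, R2:51}
add R23 (priority 28) → {T19:19, R23:28, C27:35, E11:39, E10:47, R2:51}
dequeue next → T19; now {R23:28, C27:35, E11:39, E10:47, R2:51}
dequeue next → R23; now {C27:35, E11:39, E10:47, R2:51}
add A16 (priority 40) → {C27:35, E11:39, A16:40, E10:47, R2:51}
dequeue next → C27; now {E11:39, A16:40, E10:47, R2:51}
dequeue next → E11; now {A16:40, E10:47, R2:51}
update R2 to priority 5 → {R2:5, A16:40, E10:47}
update R2 to priority 52 → {A16:40, E10:47, R2:52}
dequeue next → A16; now {E10:47, R2:52}
add E4 (priority 59) → {E10:47, R2:52, E4:59}
dequeue next → E10; now {R2:52, E4:59}
add T24 (priority 2) → {T24:2, R2:52, E4:59}
dequeue next → T24; now {R2:52, E4:59}
update E4 to priority 18 → {E4:18, R2:52}
update E4 to priority 37 → {E4:37, R2:52}

J14, C9, P12, T29, T19, R23, C27, E11, A16, E10, T24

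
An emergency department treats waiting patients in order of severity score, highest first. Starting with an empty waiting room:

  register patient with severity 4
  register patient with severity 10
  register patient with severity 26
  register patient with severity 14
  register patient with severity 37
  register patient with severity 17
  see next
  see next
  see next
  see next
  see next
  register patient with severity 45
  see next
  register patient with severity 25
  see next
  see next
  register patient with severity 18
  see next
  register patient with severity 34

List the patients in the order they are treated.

insert 4 → {4}
insert 10 → {10, 4}
insert 26 → {26, 10, 4}
insert 14 → {26, 14, 10, 4}
insert 37 → {37, 26, 14, 10, 4}
insert 17 → {37, 26, 17, 14, 10, 4}
see next → 37; now {26, 17, 14, 10, 4}
see next → 26; now {17, 14, 10, 4}
see next → 17; now {14, 10, 4}
see next → 14; now {10, 4}
see next → 10; now {4}
insert 45 → {45, 4}
see next → 45; now {4}
insert 25 → {25, 4}
see next → 25; now {4}
see next → 4; now {}
insert 18 → {18}
see next → 18; now {}
insert 34 → {34}

37, 26, 17, 14, 10, 45, 25, 4, 18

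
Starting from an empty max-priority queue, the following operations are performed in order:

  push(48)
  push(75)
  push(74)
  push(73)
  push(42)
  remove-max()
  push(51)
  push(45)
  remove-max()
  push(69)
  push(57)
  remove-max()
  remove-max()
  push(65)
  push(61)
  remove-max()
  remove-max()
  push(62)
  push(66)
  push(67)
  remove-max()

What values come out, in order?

75 → 74 → 73 → 69 → 65 → 61 → 67

insert 48 → {48}
insert 75 → {75, 48}
insert 74 → {75, 74, 48}
insert 73 → {75, 74, 73, 48}
insert 42 → {75, 74, 73, 48, 42}
remove-max → 75; now {74, 73, 48, 42}
insert 51 → {74, 73, 51, 48, 42}
insert 45 → {74, 73, 51, 48, 45, 42}
remove-max → 74; now {73, 51, 48, 45, 42}
insert 69 → {73, 69, 51, 48, 45, 42}
insert 57 → {73, 69, 57, 51, 48, 45, 42}
remove-max → 73; now {69, 57, 51, 48, 45, 42}
remove-max → 69; now {57, 51, 48, 45, 42}
insert 65 → {65, 57, 51, 48, 45, 42}
insert 61 → {65, 61, 57, 51, 48, 45, 42}
remove-max → 65; now {61, 57, 51, 48, 45, 42}
remove-max → 61; now {57, 51, 48, 45, 42}
insert 62 → {62, 57, 51, 48, 45, 42}
insert 66 → {66, 62, 57, 51, 48, 45, 42}
insert 67 → {67, 66, 62, 57, 51, 48, 45, 42}
remove-max → 67; now {66, 62, 57, 51, 48, 45, 42}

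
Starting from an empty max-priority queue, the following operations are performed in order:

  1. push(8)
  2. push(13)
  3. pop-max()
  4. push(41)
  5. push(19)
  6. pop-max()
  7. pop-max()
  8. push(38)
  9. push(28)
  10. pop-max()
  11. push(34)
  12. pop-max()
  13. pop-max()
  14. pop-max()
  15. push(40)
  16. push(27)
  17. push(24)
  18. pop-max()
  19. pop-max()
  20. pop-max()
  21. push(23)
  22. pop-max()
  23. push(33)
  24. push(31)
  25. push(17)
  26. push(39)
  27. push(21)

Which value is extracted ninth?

insert 8 → {8}
insert 13 → {13, 8}
pop-max → 13; now {8}
insert 41 → {41, 8}
insert 19 → {41, 19, 8}
pop-max → 41; now {19, 8}
pop-max → 19; now {8}
insert 38 → {38, 8}
insert 28 → {38, 28, 8}
pop-max → 38; now {28, 8}
insert 34 → {34, 28, 8}
pop-max → 34; now {28, 8}
pop-max → 28; now {8}
pop-max → 8; now {}
insert 40 → {40}
insert 27 → {40, 27}
insert 24 → {40, 27, 24}
pop-max → 40; now {27, 24}
pop-max → 27; now {24}
pop-max → 24; now {}
insert 23 → {23}
pop-max → 23; now {}
insert 33 → {33}
insert 31 → {33, 31}
insert 17 → {33, 31, 17}
insert 39 → {39, 33, 31, 17}
insert 21 → {39, 33, 31, 21, 17}

27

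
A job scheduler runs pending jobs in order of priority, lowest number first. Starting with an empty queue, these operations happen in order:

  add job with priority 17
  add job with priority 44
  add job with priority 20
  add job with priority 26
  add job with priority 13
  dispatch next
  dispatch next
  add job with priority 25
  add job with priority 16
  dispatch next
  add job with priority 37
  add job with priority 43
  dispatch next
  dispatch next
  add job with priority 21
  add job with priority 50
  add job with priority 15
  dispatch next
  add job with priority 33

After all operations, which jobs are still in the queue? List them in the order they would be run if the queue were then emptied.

21 → 26 → 33 → 37 → 43 → 44 → 50

insert 17 → {17}
insert 44 → {17, 44}
insert 20 → {17, 20, 44}
insert 26 → {17, 20, 26, 44}
insert 13 → {13, 17, 20, 26, 44}
dispatch next → 13; now {17, 20, 26, 44}
dispatch next → 17; now {20, 26, 44}
insert 25 → {20, 25, 26, 44}
insert 16 → {16, 20, 25, 26, 44}
dispatch next → 16; now {20, 25, 26, 44}
insert 37 → {20, 25, 26, 37, 44}
insert 43 → {20, 25, 26, 37, 43, 44}
dispatch next → 20; now {25, 26, 37, 43, 44}
dispatch next → 25; now {26, 37, 43, 44}
insert 21 → {21, 26, 37, 43, 44}
insert 50 → {21, 26, 37, 43, 44, 50}
insert 15 → {15, 21, 26, 37, 43, 44, 50}
dispatch next → 15; now {21, 26, 37, 43, 44, 50}
insert 33 → {21, 26, 33, 37, 43, 44, 50}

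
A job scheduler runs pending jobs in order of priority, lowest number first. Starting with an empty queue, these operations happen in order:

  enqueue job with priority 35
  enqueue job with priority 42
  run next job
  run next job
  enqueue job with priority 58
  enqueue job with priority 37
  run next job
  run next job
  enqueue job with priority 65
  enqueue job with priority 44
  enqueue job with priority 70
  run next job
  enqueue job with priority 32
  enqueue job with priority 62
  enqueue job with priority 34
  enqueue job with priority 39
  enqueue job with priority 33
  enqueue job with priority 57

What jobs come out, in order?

insert 35 → {35}
insert 42 → {35, 42}
run next job → 35; now {42}
run next job → 42; now {}
insert 58 → {58}
insert 37 → {37, 58}
run next job → 37; now {58}
run next job → 58; now {}
insert 65 → {65}
insert 44 → {44, 65}
insert 70 → {44, 65, 70}
run next job → 44; now {65, 70}
insert 32 → {32, 65, 70}
insert 62 → {32, 62, 65, 70}
insert 34 → {32, 34, 62, 65, 70}
insert 39 → {32, 34, 39, 62, 65, 70}
insert 33 → {32, 33, 34, 39, 62, 65, 70}
insert 57 → {32, 33, 34, 39, 57, 62, 65, 70}

[35, 42, 37, 58, 44]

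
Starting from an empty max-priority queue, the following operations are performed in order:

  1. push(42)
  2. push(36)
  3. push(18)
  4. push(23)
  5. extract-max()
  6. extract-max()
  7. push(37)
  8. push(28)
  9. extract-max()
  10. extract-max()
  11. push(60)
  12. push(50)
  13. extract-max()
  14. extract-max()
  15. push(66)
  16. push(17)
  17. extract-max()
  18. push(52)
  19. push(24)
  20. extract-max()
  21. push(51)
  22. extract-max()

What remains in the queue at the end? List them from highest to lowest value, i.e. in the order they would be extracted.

insert 42 → {42}
insert 36 → {42, 36}
insert 18 → {42, 36, 18}
insert 23 → {42, 36, 23, 18}
extract-max → 42; now {36, 23, 18}
extract-max → 36; now {23, 18}
insert 37 → {37, 23, 18}
insert 28 → {37, 28, 23, 18}
extract-max → 37; now {28, 23, 18}
extract-max → 28; now {23, 18}
insert 60 → {60, 23, 18}
insert 50 → {60, 50, 23, 18}
extract-max → 60; now {50, 23, 18}
extract-max → 50; now {23, 18}
insert 66 → {66, 23, 18}
insert 17 → {66, 23, 18, 17}
extract-max → 66; now {23, 18, 17}
insert 52 → {52, 23, 18, 17}
insert 24 → {52, 24, 23, 18, 17}
extract-max → 52; now {24, 23, 18, 17}
insert 51 → {51, 24, 23, 18, 17}
extract-max → 51; now {24, 23, 18, 17}

24 → 23 → 18 → 17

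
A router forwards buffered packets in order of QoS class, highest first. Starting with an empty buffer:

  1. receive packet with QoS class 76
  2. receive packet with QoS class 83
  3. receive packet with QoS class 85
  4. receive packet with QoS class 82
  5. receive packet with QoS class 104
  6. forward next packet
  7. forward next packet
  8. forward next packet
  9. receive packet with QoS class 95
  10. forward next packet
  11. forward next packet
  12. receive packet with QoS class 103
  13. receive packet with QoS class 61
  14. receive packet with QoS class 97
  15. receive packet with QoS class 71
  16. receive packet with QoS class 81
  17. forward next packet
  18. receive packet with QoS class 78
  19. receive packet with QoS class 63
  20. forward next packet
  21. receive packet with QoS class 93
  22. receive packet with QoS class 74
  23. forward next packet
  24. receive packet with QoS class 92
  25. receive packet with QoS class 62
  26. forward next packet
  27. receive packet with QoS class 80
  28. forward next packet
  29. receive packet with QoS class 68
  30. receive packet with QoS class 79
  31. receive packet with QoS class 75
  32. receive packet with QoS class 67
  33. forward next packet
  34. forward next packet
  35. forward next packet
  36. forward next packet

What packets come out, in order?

insert 76 → {76}
insert 83 → {83, 76}
insert 85 → {85, 83, 76}
insert 82 → {85, 83, 82, 76}
insert 104 → {104, 85, 83, 82, 76}
forward next packet → 104; now {85, 83, 82, 76}
forward next packet → 85; now {83, 82, 76}
forward next packet → 83; now {82, 76}
insert 95 → {95, 82, 76}
forward next packet → 95; now {82, 76}
forward next packet → 82; now {76}
insert 103 → {103, 76}
insert 61 → {103, 76, 61}
insert 97 → {103, 97, 76, 61}
insert 71 → {103, 97, 76, 71, 61}
insert 81 → {103, 97, 81, 76, 71, 61}
forward next packet → 103; now {97, 81, 76, 71, 61}
insert 78 → {97, 81, 78, 76, 71, 61}
insert 63 → {97, 81, 78, 76, 71, 63, 61}
forward next packet → 97; now {81, 78, 76, 71, 63, 61}
insert 93 → {93, 81, 78, 76, 71, 63, 61}
insert 74 → {93, 81, 78, 76, 74, 71, 63, 61}
forward next packet → 93; now {81, 78, 76, 74, 71, 63, 61}
insert 92 → {92, 81, 78, 76, 74, 71, 63, 61}
insert 62 → {92, 81, 78, 76, 74, 71, 63, 62, 61}
forward next packet → 92; now {81, 78, 76, 74, 71, 63, 62, 61}
insert 80 → {81, 80, 78, 76, 74, 71, 63, 62, 61}
forward next packet → 81; now {80, 78, 76, 74, 71, 63, 62, 61}
insert 68 → {80, 78, 76, 74, 71, 68, 63, 62, 61}
insert 79 → {80, 79, 78, 76, 74, 71, 68, 63, 62, 61}
insert 75 → {80, 79, 78, 76, 75, 74, 71, 68, 63, 62, 61}
insert 67 → {80, 79, 78, 76, 75, 74, 71, 68, 67, 63, 62, 61}
forward next packet → 80; now {79, 78, 76, 75, 74, 71, 68, 67, 63, 62, 61}
forward next packet → 79; now {78, 76, 75, 74, 71, 68, 67, 63, 62, 61}
forward next packet → 78; now {76, 75, 74, 71, 68, 67, 63, 62, 61}
forward next packet → 76; now {75, 74, 71, 68, 67, 63, 62, 61}

104 → 85 → 83 → 95 → 82 → 103 → 97 → 93 → 92 → 81 → 80 → 79 → 78 → 76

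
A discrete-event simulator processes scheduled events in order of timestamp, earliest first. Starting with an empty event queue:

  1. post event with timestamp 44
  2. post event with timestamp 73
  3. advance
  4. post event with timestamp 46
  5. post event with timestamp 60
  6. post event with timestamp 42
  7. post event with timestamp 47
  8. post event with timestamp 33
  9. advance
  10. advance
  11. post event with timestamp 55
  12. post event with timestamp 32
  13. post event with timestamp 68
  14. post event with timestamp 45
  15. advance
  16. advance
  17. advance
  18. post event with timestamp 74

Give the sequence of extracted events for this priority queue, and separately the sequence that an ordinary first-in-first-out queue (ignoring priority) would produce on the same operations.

insert 44 → {44}
insert 73 → {44, 73}
advance → 44; now {73}
insert 46 → {46, 73}
insert 60 → {46, 60, 73}
insert 42 → {42, 46, 60, 73}
insert 47 → {42, 46, 47, 60, 73}
insert 33 → {33, 42, 46, 47, 60, 73}
advance → 33; now {42, 46, 47, 60, 73}
advance → 42; now {46, 47, 60, 73}
insert 55 → {46, 47, 55, 60, 73}
insert 32 → {32, 46, 47, 55, 60, 73}
insert 68 → {32, 46, 47, 55, 60, 68, 73}
insert 45 → {32, 45, 46, 47, 55, 60, 68, 73}
advance → 32; now {45, 46, 47, 55, 60, 68, 73}
advance → 45; now {46, 47, 55, 60, 68, 73}
advance → 46; now {47, 55, 60, 68, 73}
insert 74 → {47, 55, 60, 68, 73, 74}

priority queue: 44, 33, 42, 32, 45, 46; FIFO queue: [44, 73, 46, 60, 42, 47]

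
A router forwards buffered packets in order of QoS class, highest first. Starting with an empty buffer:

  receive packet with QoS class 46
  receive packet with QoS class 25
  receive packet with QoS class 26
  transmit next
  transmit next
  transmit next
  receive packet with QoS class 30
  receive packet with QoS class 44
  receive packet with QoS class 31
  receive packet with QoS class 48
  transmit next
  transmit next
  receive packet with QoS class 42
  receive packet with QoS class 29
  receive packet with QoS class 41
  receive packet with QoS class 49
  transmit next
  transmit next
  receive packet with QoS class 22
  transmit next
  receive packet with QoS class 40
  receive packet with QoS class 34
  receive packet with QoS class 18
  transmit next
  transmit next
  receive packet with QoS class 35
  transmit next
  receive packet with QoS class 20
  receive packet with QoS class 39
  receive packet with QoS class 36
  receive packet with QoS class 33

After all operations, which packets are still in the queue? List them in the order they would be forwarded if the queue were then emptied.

insert 46 → {46}
insert 25 → {46, 25}
insert 26 → {46, 26, 25}
transmit next → 46; now {26, 25}
transmit next → 26; now {25}
transmit next → 25; now {}
insert 30 → {30}
insert 44 → {44, 30}
insert 31 → {44, 31, 30}
insert 48 → {48, 44, 31, 30}
transmit next → 48; now {44, 31, 30}
transmit next → 44; now {31, 30}
insert 42 → {42, 31, 30}
insert 29 → {42, 31, 30, 29}
insert 41 → {42, 41, 31, 30, 29}
insert 49 → {49, 42, 41, 31, 30, 29}
transmit next → 49; now {42, 41, 31, 30, 29}
transmit next → 42; now {41, 31, 30, 29}
insert 22 → {41, 31, 30, 29, 22}
transmit next → 41; now {31, 30, 29, 22}
insert 40 → {40, 31, 30, 29, 22}
insert 34 → {40, 34, 31, 30, 29, 22}
insert 18 → {40, 34, 31, 30, 29, 22, 18}
transmit next → 40; now {34, 31, 30, 29, 22, 18}
transmit next → 34; now {31, 30, 29, 22, 18}
insert 35 → {35, 31, 30, 29, 22, 18}
transmit next → 35; now {31, 30, 29, 22, 18}
insert 20 → {31, 30, 29, 22, 20, 18}
insert 39 → {39, 31, 30, 29, 22, 20, 18}
insert 36 → {39, 36, 31, 30, 29, 22, 20, 18}
insert 33 → {39, 36, 33, 31, 30, 29, 22, 20, 18}

39, 36, 33, 31, 30, 29, 22, 20, 18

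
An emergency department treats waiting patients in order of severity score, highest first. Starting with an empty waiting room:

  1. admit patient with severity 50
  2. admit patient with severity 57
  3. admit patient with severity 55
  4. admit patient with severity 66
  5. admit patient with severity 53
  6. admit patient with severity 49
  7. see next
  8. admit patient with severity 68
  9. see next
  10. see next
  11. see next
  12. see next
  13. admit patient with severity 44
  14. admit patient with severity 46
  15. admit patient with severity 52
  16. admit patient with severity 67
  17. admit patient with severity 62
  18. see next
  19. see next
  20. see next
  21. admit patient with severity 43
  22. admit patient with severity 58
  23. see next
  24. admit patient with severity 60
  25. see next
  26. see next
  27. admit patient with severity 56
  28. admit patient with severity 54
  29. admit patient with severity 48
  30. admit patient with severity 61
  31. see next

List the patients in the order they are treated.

insert 50 → {50}
insert 57 → {57, 50}
insert 55 → {57, 55, 50}
insert 66 → {66, 57, 55, 50}
insert 53 → {66, 57, 55, 53, 50}
insert 49 → {66, 57, 55, 53, 50, 49}
see next → 66; now {57, 55, 53, 50, 49}
insert 68 → {68, 57, 55, 53, 50, 49}
see next → 68; now {57, 55, 53, 50, 49}
see next → 57; now {55, 53, 50, 49}
see next → 55; now {53, 50, 49}
see next → 53; now {50, 49}
insert 44 → {50, 49, 44}
insert 46 → {50, 49, 46, 44}
insert 52 → {52, 50, 49, 46, 44}
insert 67 → {67, 52, 50, 49, 46, 44}
insert 62 → {67, 62, 52, 50, 49, 46, 44}
see next → 67; now {62, 52, 50, 49, 46, 44}
see next → 62; now {52, 50, 49, 46, 44}
see next → 52; now {50, 49, 46, 44}
insert 43 → {50, 49, 46, 44, 43}
insert 58 → {58, 50, 49, 46, 44, 43}
see next → 58; now {50, 49, 46, 44, 43}
insert 60 → {60, 50, 49, 46, 44, 43}
see next → 60; now {50, 49, 46, 44, 43}
see next → 50; now {49, 46, 44, 43}
insert 56 → {56, 49, 46, 44, 43}
insert 54 → {56, 54, 49, 46, 44, 43}
insert 48 → {56, 54, 49, 48, 46, 44, 43}
insert 61 → {61, 56, 54, 49, 48, 46, 44, 43}
see next → 61; now {56, 54, 49, 48, 46, 44, 43}

66 → 68 → 57 → 55 → 53 → 67 → 62 → 52 → 58 → 60 → 50 → 61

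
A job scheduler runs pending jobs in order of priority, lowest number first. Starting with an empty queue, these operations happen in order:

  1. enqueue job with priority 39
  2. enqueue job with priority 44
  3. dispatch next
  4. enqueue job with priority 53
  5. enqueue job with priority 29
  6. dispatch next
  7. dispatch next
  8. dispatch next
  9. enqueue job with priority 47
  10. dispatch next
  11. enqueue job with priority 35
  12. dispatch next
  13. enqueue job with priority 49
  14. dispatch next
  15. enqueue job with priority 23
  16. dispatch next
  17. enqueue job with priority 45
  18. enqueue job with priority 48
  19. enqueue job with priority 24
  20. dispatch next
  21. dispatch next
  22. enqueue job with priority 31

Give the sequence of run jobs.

39 → 29 → 44 → 53 → 47 → 35 → 49 → 23 → 24 → 45

insert 39 → {39}
insert 44 → {39, 44}
dispatch next → 39; now {44}
insert 53 → {44, 53}
insert 29 → {29, 44, 53}
dispatch next → 29; now {44, 53}
dispatch next → 44; now {53}
dispatch next → 53; now {}
insert 47 → {47}
dispatch next → 47; now {}
insert 35 → {35}
dispatch next → 35; now {}
insert 49 → {49}
dispatch next → 49; now {}
insert 23 → {23}
dispatch next → 23; now {}
insert 45 → {45}
insert 48 → {45, 48}
insert 24 → {24, 45, 48}
dispatch next → 24; now {45, 48}
dispatch next → 45; now {48}
insert 31 → {31, 48}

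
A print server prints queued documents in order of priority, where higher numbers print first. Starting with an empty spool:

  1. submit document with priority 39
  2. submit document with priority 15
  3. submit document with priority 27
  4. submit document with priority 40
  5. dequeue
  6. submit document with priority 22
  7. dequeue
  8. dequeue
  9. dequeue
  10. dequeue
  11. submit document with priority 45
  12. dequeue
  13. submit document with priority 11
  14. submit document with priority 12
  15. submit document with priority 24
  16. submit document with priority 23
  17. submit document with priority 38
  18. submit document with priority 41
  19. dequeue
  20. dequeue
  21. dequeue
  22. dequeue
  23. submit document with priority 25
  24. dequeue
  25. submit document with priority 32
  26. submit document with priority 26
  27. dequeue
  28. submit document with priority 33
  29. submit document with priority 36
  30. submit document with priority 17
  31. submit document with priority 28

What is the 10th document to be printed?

23

insert 39 → {39}
insert 15 → {39, 15}
insert 27 → {39, 27, 15}
insert 40 → {40, 39, 27, 15}
dequeue → 40; now {39, 27, 15}
insert 22 → {39, 27, 22, 15}
dequeue → 39; now {27, 22, 15}
dequeue → 27; now {22, 15}
dequeue → 22; now {15}
dequeue → 15; now {}
insert 45 → {45}
dequeue → 45; now {}
insert 11 → {11}
insert 12 → {12, 11}
insert 24 → {24, 12, 11}
insert 23 → {24, 23, 12, 11}
insert 38 → {38, 24, 23, 12, 11}
insert 41 → {41, 38, 24, 23, 12, 11}
dequeue → 41; now {38, 24, 23, 12, 11}
dequeue → 38; now {24, 23, 12, 11}
dequeue → 24; now {23, 12, 11}
dequeue → 23; now {12, 11}
insert 25 → {25, 12, 11}
dequeue → 25; now {12, 11}
insert 32 → {32, 12, 11}
insert 26 → {32, 26, 12, 11}
dequeue → 32; now {26, 12, 11}
insert 33 → {33, 26, 12, 11}
insert 36 → {36, 33, 26, 12, 11}
insert 17 → {36, 33, 26, 17, 12, 11}
insert 28 → {36, 33, 28, 26, 17, 12, 11}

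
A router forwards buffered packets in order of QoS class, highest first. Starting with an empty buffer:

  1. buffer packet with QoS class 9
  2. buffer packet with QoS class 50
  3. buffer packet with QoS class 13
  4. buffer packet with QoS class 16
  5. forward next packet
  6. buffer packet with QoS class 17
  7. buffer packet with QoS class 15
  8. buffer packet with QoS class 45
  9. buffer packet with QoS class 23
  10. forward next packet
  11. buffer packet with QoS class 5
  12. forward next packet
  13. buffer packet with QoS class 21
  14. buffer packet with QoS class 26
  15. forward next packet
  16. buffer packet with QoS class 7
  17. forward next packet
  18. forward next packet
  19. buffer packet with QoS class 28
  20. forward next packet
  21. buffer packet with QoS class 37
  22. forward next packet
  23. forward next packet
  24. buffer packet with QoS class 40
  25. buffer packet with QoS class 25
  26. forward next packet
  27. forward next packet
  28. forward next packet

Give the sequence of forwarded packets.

insert 9 → {9}
insert 50 → {50, 9}
insert 13 → {50, 13, 9}
insert 16 → {50, 16, 13, 9}
forward next packet → 50; now {16, 13, 9}
insert 17 → {17, 16, 13, 9}
insert 15 → {17, 16, 15, 13, 9}
insert 45 → {45, 17, 16, 15, 13, 9}
insert 23 → {45, 23, 17, 16, 15, 13, 9}
forward next packet → 45; now {23, 17, 16, 15, 13, 9}
insert 5 → {23, 17, 16, 15, 13, 9, 5}
forward next packet → 23; now {17, 16, 15, 13, 9, 5}
insert 21 → {21, 17, 16, 15, 13, 9, 5}
insert 26 → {26, 21, 17, 16, 15, 13, 9, 5}
forward next packet → 26; now {21, 17, 16, 15, 13, 9, 5}
insert 7 → {21, 17, 16, 15, 13, 9, 7, 5}
forward next packet → 21; now {17, 16, 15, 13, 9, 7, 5}
forward next packet → 17; now {16, 15, 13, 9, 7, 5}
insert 28 → {28, 16, 15, 13, 9, 7, 5}
forward next packet → 28; now {16, 15, 13, 9, 7, 5}
insert 37 → {37, 16, 15, 13, 9, 7, 5}
forward next packet → 37; now {16, 15, 13, 9, 7, 5}
forward next packet → 16; now {15, 13, 9, 7, 5}
insert 40 → {40, 15, 13, 9, 7, 5}
insert 25 → {40, 25, 15, 13, 9, 7, 5}
forward next packet → 40; now {25, 15, 13, 9, 7, 5}
forward next packet → 25; now {15, 13, 9, 7, 5}
forward next packet → 15; now {13, 9, 7, 5}

50, 45, 23, 26, 21, 17, 28, 37, 16, 40, 25, 15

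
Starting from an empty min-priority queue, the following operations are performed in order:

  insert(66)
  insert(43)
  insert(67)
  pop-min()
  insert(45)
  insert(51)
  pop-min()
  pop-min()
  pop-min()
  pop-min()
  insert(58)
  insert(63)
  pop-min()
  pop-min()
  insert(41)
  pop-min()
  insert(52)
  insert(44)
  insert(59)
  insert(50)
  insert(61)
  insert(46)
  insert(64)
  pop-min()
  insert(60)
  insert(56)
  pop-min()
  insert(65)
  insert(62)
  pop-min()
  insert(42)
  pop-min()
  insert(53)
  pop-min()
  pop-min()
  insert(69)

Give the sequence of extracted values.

insert 66 → {66}
insert 43 → {43, 66}
insert 67 → {43, 66, 67}
pop-min → 43; now {66, 67}
insert 45 → {45, 66, 67}
insert 51 → {45, 51, 66, 67}
pop-min → 45; now {51, 66, 67}
pop-min → 51; now {66, 67}
pop-min → 66; now {67}
pop-min → 67; now {}
insert 58 → {58}
insert 63 → {58, 63}
pop-min → 58; now {63}
pop-min → 63; now {}
insert 41 → {41}
pop-min → 41; now {}
insert 52 → {52}
insert 44 → {44, 52}
insert 59 → {44, 52, 59}
insert 50 → {44, 50, 52, 59}
insert 61 → {44, 50, 52, 59, 61}
insert 46 → {44, 46, 50, 52, 59, 61}
insert 64 → {44, 46, 50, 52, 59, 61, 64}
pop-min → 44; now {46, 50, 52, 59, 61, 64}
insert 60 → {46, 50, 52, 59, 60, 61, 64}
insert 56 → {46, 50, 52, 56, 59, 60, 61, 64}
pop-min → 46; now {50, 52, 56, 59, 60, 61, 64}
insert 65 → {50, 52, 56, 59, 60, 61, 64, 65}
insert 62 → {50, 52, 56, 59, 60, 61, 62, 64, 65}
pop-min → 50; now {52, 56, 59, 60, 61, 62, 64, 65}
insert 42 → {42, 52, 56, 59, 60, 61, 62, 64, 65}
pop-min → 42; now {52, 56, 59, 60, 61, 62, 64, 65}
insert 53 → {52, 53, 56, 59, 60, 61, 62, 64, 65}
pop-min → 52; now {53, 56, 59, 60, 61, 62, 64, 65}
pop-min → 53; now {56, 59, 60, 61, 62, 64, 65}
insert 69 → {56, 59, 60, 61, 62, 64, 65, 69}

43, 45, 51, 66, 67, 58, 63, 41, 44, 46, 50, 42, 52, 53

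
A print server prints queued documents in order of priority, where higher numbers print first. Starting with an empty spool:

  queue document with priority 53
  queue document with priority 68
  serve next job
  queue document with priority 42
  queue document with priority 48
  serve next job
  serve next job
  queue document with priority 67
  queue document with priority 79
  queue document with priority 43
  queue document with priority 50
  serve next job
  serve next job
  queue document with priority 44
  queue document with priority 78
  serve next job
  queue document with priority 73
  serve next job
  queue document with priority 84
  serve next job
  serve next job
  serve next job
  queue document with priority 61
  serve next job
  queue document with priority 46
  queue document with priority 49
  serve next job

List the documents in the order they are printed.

68 → 53 → 48 → 79 → 67 → 78 → 73 → 84 → 50 → 44 → 61 → 49

insert 53 → {53}
insert 68 → {68, 53}
serve next job → 68; now {53}
insert 42 → {53, 42}
insert 48 → {53, 48, 42}
serve next job → 53; now {48, 42}
serve next job → 48; now {42}
insert 67 → {67, 42}
insert 79 → {79, 67, 42}
insert 43 → {79, 67, 43, 42}
insert 50 → {79, 67, 50, 43, 42}
serve next job → 79; now {67, 50, 43, 42}
serve next job → 67; now {50, 43, 42}
insert 44 → {50, 44, 43, 42}
insert 78 → {78, 50, 44, 43, 42}
serve next job → 78; now {50, 44, 43, 42}
insert 73 → {73, 50, 44, 43, 42}
serve next job → 73; now {50, 44, 43, 42}
insert 84 → {84, 50, 44, 43, 42}
serve next job → 84; now {50, 44, 43, 42}
serve next job → 50; now {44, 43, 42}
serve next job → 44; now {43, 42}
insert 61 → {61, 43, 42}
serve next job → 61; now {43, 42}
insert 46 → {46, 43, 42}
insert 49 → {49, 46, 43, 42}
serve next job → 49; now {46, 43, 42}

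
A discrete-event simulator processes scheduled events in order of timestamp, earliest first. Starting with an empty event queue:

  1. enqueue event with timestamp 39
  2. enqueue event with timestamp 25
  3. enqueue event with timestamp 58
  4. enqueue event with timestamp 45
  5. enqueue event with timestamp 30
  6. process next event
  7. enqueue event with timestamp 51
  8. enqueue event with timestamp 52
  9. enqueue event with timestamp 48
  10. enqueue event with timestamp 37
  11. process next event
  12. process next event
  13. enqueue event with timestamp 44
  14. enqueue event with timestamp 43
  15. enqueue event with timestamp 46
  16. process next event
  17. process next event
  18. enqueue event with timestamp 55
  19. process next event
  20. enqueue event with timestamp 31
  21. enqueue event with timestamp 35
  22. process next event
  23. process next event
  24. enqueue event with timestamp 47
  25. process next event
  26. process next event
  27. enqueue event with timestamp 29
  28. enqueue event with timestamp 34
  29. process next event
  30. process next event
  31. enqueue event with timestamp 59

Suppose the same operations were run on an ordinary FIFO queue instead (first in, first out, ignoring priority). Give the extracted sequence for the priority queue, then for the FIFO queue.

priority queue: 25, 30, 37, 39, 43, 44, 31, 35, 45, 46, 29, 34; FIFO queue: 39 → 25 → 58 → 45 → 30 → 51 → 52 → 48 → 37 → 44 → 43 → 46

insert 39 → {39}
insert 25 → {25, 39}
insert 58 → {25, 39, 58}
insert 45 → {25, 39, 45, 58}
insert 30 → {25, 30, 39, 45, 58}
process next event → 25; now {30, 39, 45, 58}
insert 51 → {30, 39, 45, 51, 58}
insert 52 → {30, 39, 45, 51, 52, 58}
insert 48 → {30, 39, 45, 48, 51, 52, 58}
insert 37 → {30, 37, 39, 45, 48, 51, 52, 58}
process next event → 30; now {37, 39, 45, 48, 51, 52, 58}
process next event → 37; now {39, 45, 48, 51, 52, 58}
insert 44 → {39, 44, 45, 48, 51, 52, 58}
insert 43 → {39, 43, 44, 45, 48, 51, 52, 58}
insert 46 → {39, 43, 44, 45, 46, 48, 51, 52, 58}
process next event → 39; now {43, 44, 45, 46, 48, 51, 52, 58}
process next event → 43; now {44, 45, 46, 48, 51, 52, 58}
insert 55 → {44, 45, 46, 48, 51, 52, 55, 58}
process next event → 44; now {45, 46, 48, 51, 52, 55, 58}
insert 31 → {31, 45, 46, 48, 51, 52, 55, 58}
insert 35 → {31, 35, 45, 46, 48, 51, 52, 55, 58}
process next event → 31; now {35, 45, 46, 48, 51, 52, 55, 58}
process next event → 35; now {45, 46, 48, 51, 52, 55, 58}
insert 47 → {45, 46, 47, 48, 51, 52, 55, 58}
process next event → 45; now {46, 47, 48, 51, 52, 55, 58}
process next event → 46; now {47, 48, 51, 52, 55, 58}
insert 29 → {29, 47, 48, 51, 52, 55, 58}
insert 34 → {29, 34, 47, 48, 51, 52, 55, 58}
process next event → 29; now {34, 47, 48, 51, 52, 55, 58}
process next event → 34; now {47, 48, 51, 52, 55, 58}
insert 59 → {47, 48, 51, 52, 55, 58, 59}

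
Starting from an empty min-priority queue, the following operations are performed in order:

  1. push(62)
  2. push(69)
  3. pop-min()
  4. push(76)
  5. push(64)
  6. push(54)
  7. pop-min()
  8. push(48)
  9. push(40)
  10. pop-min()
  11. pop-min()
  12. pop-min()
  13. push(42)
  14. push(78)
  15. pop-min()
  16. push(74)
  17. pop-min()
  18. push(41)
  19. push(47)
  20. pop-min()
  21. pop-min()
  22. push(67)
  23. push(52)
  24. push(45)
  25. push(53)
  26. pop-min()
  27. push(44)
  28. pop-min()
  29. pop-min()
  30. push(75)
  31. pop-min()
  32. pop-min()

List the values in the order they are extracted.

insert 62 → {62}
insert 69 → {62, 69}
pop-min → 62; now {69}
insert 76 → {69, 76}
insert 64 → {64, 69, 76}
insert 54 → {54, 64, 69, 76}
pop-min → 54; now {64, 69, 76}
insert 48 → {48, 64, 69, 76}
insert 40 → {40, 48, 64, 69, 76}
pop-min → 40; now {48, 64, 69, 76}
pop-min → 48; now {64, 69, 76}
pop-min → 64; now {69, 76}
insert 42 → {42, 69, 76}
insert 78 → {42, 69, 76, 78}
pop-min → 42; now {69, 76, 78}
insert 74 → {69, 74, 76, 78}
pop-min → 69; now {74, 76, 78}
insert 41 → {41, 74, 76, 78}
insert 47 → {41, 47, 74, 76, 78}
pop-min → 41; now {47, 74, 76, 78}
pop-min → 47; now {74, 76, 78}
insert 67 → {67, 74, 76, 78}
insert 52 → {52, 67, 74, 76, 78}
insert 45 → {45, 52, 67, 74, 76, 78}
insert 53 → {45, 52, 53, 67, 74, 76, 78}
pop-min → 45; now {52, 53, 67, 74, 76, 78}
insert 44 → {44, 52, 53, 67, 74, 76, 78}
pop-min → 44; now {52, 53, 67, 74, 76, 78}
pop-min → 52; now {53, 67, 74, 76, 78}
insert 75 → {53, 67, 74, 75, 76, 78}
pop-min → 53; now {67, 74, 75, 76, 78}
pop-min → 67; now {74, 75, 76, 78}

[62, 54, 40, 48, 64, 42, 69, 41, 47, 45, 44, 52, 53, 67]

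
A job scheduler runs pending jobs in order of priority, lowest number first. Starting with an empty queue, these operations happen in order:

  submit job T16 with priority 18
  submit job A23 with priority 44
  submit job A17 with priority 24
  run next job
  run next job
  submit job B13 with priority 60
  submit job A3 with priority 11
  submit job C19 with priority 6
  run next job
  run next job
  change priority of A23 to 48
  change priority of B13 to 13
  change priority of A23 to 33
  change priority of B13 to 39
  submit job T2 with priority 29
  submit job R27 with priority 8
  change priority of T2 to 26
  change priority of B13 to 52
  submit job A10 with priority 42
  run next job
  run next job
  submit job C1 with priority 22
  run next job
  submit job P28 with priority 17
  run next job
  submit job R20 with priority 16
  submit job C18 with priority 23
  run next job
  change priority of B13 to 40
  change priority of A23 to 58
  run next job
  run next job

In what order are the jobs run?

T16, A17, C19, A3, R27, T2, C1, P28, R20, C18, B13

add T16 (priority 18) → {T16:18}
add A23 (priority 44) → {T16:18, A23:44}
add A17 (priority 24) → {T16:18, A17:24, A23:44}
run next job → T16; now {A17:24, A23:44}
run next job → A17; now {A23:44}
add B13 (priority 60) → {A23:44, B13:60}
add A3 (priority 11) → {A3:11, A23:44, B13:60}
add C19 (priority 6) → {C19:6, A3:11, A23:44, B13:60}
run next job → C19; now {A3:11, A23:44, B13:60}
run next job → A3; now {A23:44, B13:60}
update A23 to priority 48 → {A23:48, B13:60}
update B13 to priority 13 → {B13:13, A23:48}
update A23 to priority 33 → {B13:13, A23:33}
update B13 to priority 39 → {A23:33, B13:39}
add T2 (priority 29) → {T2:29, A23:33, B13:39}
add R27 (priority 8) → {R27:8, T2:29, A23:33, B13:39}
update T2 to priority 26 → {R27:8, T2:26, A23:33, B13:39}
update B13 to priority 52 → {R27:8, T2:26, A23:33, B13:52}
add A10 (priority 42) → {R27:8, T2:26, A23:33, A10:42, B13:52}
run next job → R27; now {T2:26, A23:33, A10:42, B13:52}
run next job → T2; now {A23:33, A10:42, B13:52}
add C1 (priority 22) → {C1:22, A23:33, A10:42, B13:52}
run next job → C1; now {A23:33, A10:42, B13:52}
add P28 (priority 17) → {P28:17, A23:33, A10:42, B13:52}
run next job → P28; now {A23:33, A10:42, B13:52}
add R20 (priority 16) → {R20:16, A23:33, A10:42, B13:52}
add C18 (priority 23) → {R20:16, C18:23, A23:33, A10:42, B13:52}
run next job → R20; now {C18:23, A23:33, A10:42, B13:52}
update B13 to priority 40 → {C18:23, A23:33, B13:40, A10:42}
update A23 to priority 58 → {C18:23, B13:40, A10:42, A23:58}
run next job → C18; now {B13:40, A10:42, A23:58}
run next job → B13; now {A10:42, A23:58}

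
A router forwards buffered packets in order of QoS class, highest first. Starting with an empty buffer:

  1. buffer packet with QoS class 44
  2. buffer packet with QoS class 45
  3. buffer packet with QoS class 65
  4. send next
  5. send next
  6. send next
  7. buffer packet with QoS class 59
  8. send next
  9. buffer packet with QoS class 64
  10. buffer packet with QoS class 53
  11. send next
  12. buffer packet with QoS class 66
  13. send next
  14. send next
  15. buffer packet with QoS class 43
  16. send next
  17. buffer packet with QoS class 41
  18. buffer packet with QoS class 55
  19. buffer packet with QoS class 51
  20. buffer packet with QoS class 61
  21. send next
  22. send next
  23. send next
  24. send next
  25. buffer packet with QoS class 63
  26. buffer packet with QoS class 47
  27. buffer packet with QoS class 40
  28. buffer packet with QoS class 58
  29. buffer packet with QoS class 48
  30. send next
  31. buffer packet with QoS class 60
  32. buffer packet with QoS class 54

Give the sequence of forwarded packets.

insert 44 → {44}
insert 45 → {45, 44}
insert 65 → {65, 45, 44}
send next → 65; now {45, 44}
send next → 45; now {44}
send next → 44; now {}
insert 59 → {59}
send next → 59; now {}
insert 64 → {64}
insert 53 → {64, 53}
send next → 64; now {53}
insert 66 → {66, 53}
send next → 66; now {53}
send next → 53; now {}
insert 43 → {43}
send next → 43; now {}
insert 41 → {41}
insert 55 → {55, 41}
insert 51 → {55, 51, 41}
insert 61 → {61, 55, 51, 41}
send next → 61; now {55, 51, 41}
send next → 55; now {51, 41}
send next → 51; now {41}
send next → 41; now {}
insert 63 → {63}
insert 47 → {63, 47}
insert 40 → {63, 47, 40}
insert 58 → {63, 58, 47, 40}
insert 48 → {63, 58, 48, 47, 40}
send next → 63; now {58, 48, 47, 40}
insert 60 → {60, 58, 48, 47, 40}
insert 54 → {60, 58, 54, 48, 47, 40}

65 → 45 → 44 → 59 → 64 → 66 → 53 → 43 → 61 → 55 → 51 → 41 → 63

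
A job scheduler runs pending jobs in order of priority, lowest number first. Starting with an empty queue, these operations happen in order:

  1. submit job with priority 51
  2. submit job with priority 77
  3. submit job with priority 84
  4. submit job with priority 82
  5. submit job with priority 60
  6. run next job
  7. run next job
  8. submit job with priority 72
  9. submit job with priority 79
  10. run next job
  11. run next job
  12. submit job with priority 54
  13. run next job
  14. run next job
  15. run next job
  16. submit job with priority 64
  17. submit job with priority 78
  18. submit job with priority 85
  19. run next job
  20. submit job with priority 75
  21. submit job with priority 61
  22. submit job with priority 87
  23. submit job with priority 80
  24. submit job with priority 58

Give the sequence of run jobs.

insert 51 → {51}
insert 77 → {51, 77}
insert 84 → {51, 77, 84}
insert 82 → {51, 77, 82, 84}
insert 60 → {51, 60, 77, 82, 84}
run next job → 51; now {60, 77, 82, 84}
run next job → 60; now {77, 82, 84}
insert 72 → {72, 77, 82, 84}
insert 79 → {72, 77, 79, 82, 84}
run next job → 72; now {77, 79, 82, 84}
run next job → 77; now {79, 82, 84}
insert 54 → {54, 79, 82, 84}
run next job → 54; now {79, 82, 84}
run next job → 79; now {82, 84}
run next job → 82; now {84}
insert 64 → {64, 84}
insert 78 → {64, 78, 84}
insert 85 → {64, 78, 84, 85}
run next job → 64; now {78, 84, 85}
insert 75 → {75, 78, 84, 85}
insert 61 → {61, 75, 78, 84, 85}
insert 87 → {61, 75, 78, 84, 85, 87}
insert 80 → {61, 75, 78, 80, 84, 85, 87}
insert 58 → {58, 61, 75, 78, 80, 84, 85, 87}

51 → 60 → 72 → 77 → 54 → 79 → 82 → 64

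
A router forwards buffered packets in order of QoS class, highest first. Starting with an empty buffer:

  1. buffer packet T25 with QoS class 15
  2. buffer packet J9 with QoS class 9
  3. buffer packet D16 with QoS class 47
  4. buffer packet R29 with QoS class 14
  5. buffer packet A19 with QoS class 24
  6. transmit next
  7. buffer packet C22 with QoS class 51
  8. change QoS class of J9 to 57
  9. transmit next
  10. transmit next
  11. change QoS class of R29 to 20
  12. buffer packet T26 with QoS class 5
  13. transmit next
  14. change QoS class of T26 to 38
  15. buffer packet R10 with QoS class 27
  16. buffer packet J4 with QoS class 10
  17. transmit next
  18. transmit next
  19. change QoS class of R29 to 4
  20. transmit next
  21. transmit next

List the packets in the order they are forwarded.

add T25 (QoS class 15) → {T25:15}
add J9 (QoS class 9) → {T25:15, J9:9}
add D16 (QoS class 47) → {D16:47, T25:15, J9:9}
add R29 (QoS class 14) → {D16:47, T25:15, R29:14, J9:9}
add A19 (QoS class 24) → {D16:47, A19:24, T25:15, R29:14, J9:9}
transmit next → D16; now {A19:24, T25:15, R29:14, J9:9}
add C22 (QoS class 51) → {C22:51, A19:24, T25:15, R29:14, J9:9}
update J9 to QoS class 57 → {J9:57, C22:51, A19:24, T25:15, R29:14}
transmit next → J9; now {C22:51, A19:24, T25:15, R29:14}
transmit next → C22; now {A19:24, T25:15, R29:14}
update R29 to QoS class 20 → {A19:24, R29:20, T25:15}
add T26 (QoS class 5) → {A19:24, R29:20, T25:15, T26:5}
transmit next → A19; now {R29:20, T25:15, T26:5}
update T26 to QoS class 38 → {T26:38, R29:20, T25:15}
add R10 (QoS class 27) → {T26:38, R10:27, R29:20, T25:15}
add J4 (QoS class 10) → {T26:38, R10:27, R29:20, T25:15, J4:10}
transmit next → T26; now {R10:27, R29:20, T25:15, J4:10}
transmit next → R10; now {R29:20, T25:15, J4:10}
update R29 to QoS class 4 → {T25:15, J4:10, R29:4}
transmit next → T25; now {J4:10, R29:4}
transmit next → J4; now {R29:4}

[D16, J9, C22, A19, T26, R10, T25, J4]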